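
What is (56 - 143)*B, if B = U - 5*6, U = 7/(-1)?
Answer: 3219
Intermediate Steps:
U = -7 (U = 7*(-1) = -7)
B = -37 (B = -7 - 5*6 = -7 - 30 = -37)
(56 - 143)*B = (56 - 143)*(-37) = -87*(-37) = 3219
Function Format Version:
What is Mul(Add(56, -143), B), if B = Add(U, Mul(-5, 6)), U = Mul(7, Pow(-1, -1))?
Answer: 3219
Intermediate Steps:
U = -7 (U = Mul(7, -1) = -7)
B = -37 (B = Add(-7, Mul(-5, 6)) = Add(-7, -30) = -37)
Mul(Add(56, -143), B) = Mul(Add(56, -143), -37) = Mul(-87, -37) = 3219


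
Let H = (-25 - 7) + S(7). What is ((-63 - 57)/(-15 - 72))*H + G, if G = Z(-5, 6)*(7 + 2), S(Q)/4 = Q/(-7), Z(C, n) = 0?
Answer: -1440/29 ≈ -49.655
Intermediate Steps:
S(Q) = -4*Q/7 (S(Q) = 4*(Q/(-7)) = 4*(Q*(-⅐)) = 4*(-Q/7) = -4*Q/7)
G = 0 (G = 0*(7 + 2) = 0*9 = 0)
H = -36 (H = (-25 - 7) - 4/7*7 = -32 - 4 = -36)
((-63 - 57)/(-15 - 72))*H + G = ((-63 - 57)/(-15 - 72))*(-36) + 0 = -120/(-87)*(-36) + 0 = -120*(-1/87)*(-36) + 0 = (40/29)*(-36) + 0 = -1440/29 + 0 = -1440/29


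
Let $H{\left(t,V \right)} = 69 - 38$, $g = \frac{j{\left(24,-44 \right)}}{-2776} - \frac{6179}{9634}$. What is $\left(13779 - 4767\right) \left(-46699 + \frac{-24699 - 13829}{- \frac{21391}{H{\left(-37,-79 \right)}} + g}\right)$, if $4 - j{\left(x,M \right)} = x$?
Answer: $- \frac{15043394091992864100}{35787895543} \approx -4.2035 \cdot 10^{8}$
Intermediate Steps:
$j{\left(x,M \right)} = 4 - x$
$g = - \frac{1060014}{1671499}$ ($g = \frac{4 - 24}{-2776} - \frac{6179}{9634} = \left(4 - 24\right) \left(- \frac{1}{2776}\right) - \frac{6179}{9634} = \left(-20\right) \left(- \frac{1}{2776}\right) - \frac{6179}{9634} = \frac{5}{694} - \frac{6179}{9634} = - \frac{1060014}{1671499} \approx -0.63417$)
$H{\left(t,V \right)} = 31$ ($H{\left(t,V \right)} = 69 - 38 = 31$)
$\left(13779 - 4767\right) \left(-46699 + \frac{-24699 - 13829}{- \frac{21391}{H{\left(-37,-79 \right)}} + g}\right) = \left(13779 - 4767\right) \left(-46699 + \frac{-24699 - 13829}{- \frac{21391}{31} - \frac{1060014}{1671499}}\right) = 9012 \left(-46699 - \frac{38528}{\left(-21391\right) \frac{1}{31} - \frac{1060014}{1671499}}\right) = 9012 \left(-46699 - \frac{38528}{- \frac{21391}{31} - \frac{1060014}{1671499}}\right) = 9012 \left(-46699 - \frac{38528}{- \frac{35787895543}{51816469}}\right) = 9012 \left(-46699 - - \frac{1996384917632}{35787895543}\right) = 9012 \left(-46699 + \frac{1996384917632}{35787895543}\right) = 9012 \left(- \frac{1669262549044925}{35787895543}\right) = - \frac{15043394091992864100}{35787895543}$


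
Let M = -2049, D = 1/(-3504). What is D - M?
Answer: 7179695/3504 ≈ 2049.0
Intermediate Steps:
D = -1/3504 ≈ -0.00028539
D - M = -1/3504 - 1*(-2049) = -1/3504 + 2049 = 7179695/3504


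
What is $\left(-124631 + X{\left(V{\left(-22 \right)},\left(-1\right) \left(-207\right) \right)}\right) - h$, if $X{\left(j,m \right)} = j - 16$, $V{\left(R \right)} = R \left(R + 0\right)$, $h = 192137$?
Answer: $-316300$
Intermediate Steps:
$V{\left(R \right)} = R^{2}$ ($V{\left(R \right)} = R R = R^{2}$)
$X{\left(j,m \right)} = -16 + j$
$\left(-124631 + X{\left(V{\left(-22 \right)},\left(-1\right) \left(-207\right) \right)}\right) - h = \left(-124631 - \left(16 - \left(-22\right)^{2}\right)\right) - 192137 = \left(-124631 + \left(-16 + 484\right)\right) - 192137 = \left(-124631 + 468\right) - 192137 = -124163 - 192137 = -316300$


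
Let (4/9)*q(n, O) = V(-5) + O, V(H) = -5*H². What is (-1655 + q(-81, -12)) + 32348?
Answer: 121539/4 ≈ 30385.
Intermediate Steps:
q(n, O) = -1125/4 + 9*O/4 (q(n, O) = 9*(-5*(-5)² + O)/4 = 9*(-5*25 + O)/4 = 9*(-125 + O)/4 = -1125/4 + 9*O/4)
(-1655 + q(-81, -12)) + 32348 = (-1655 + (-1125/4 + (9/4)*(-12))) + 32348 = (-1655 + (-1125/4 - 27)) + 32348 = (-1655 - 1233/4) + 32348 = -7853/4 + 32348 = 121539/4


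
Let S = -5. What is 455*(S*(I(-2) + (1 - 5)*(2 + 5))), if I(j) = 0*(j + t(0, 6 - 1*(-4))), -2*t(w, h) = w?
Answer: 63700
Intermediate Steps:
t(w, h) = -w/2
I(j) = 0 (I(j) = 0*(j - 1/2*0) = 0*(j + 0) = 0*j = 0)
455*(S*(I(-2) + (1 - 5)*(2 + 5))) = 455*(-5*(0 + (1 - 5)*(2 + 5))) = 455*(-5*(0 - 4*7)) = 455*(-5*(0 - 28)) = 455*(-5*(-28)) = 455*140 = 63700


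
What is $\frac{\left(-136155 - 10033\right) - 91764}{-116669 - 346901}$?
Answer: $\frac{118976}{231785} \approx 0.5133$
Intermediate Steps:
$\frac{\left(-136155 - 10033\right) - 91764}{-116669 - 346901} = \frac{\left(-136155 - 10033\right) - 91764}{-463570} = \left(-146188 - 91764\right) \left(- \frac{1}{463570}\right) = \left(-237952\right) \left(- \frac{1}{463570}\right) = \frac{118976}{231785}$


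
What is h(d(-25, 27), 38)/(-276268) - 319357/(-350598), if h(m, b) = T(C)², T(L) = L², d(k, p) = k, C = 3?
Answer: 44099860619/48429504132 ≈ 0.91060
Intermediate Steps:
h(m, b) = 81 (h(m, b) = (3²)² = 9² = 81)
h(d(-25, 27), 38)/(-276268) - 319357/(-350598) = 81/(-276268) - 319357/(-350598) = 81*(-1/276268) - 319357*(-1/350598) = -81/276268 + 319357/350598 = 44099860619/48429504132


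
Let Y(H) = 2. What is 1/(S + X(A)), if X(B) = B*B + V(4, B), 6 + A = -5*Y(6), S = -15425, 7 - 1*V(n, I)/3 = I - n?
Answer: -1/15088 ≈ -6.6278e-5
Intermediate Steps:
V(n, I) = 21 - 3*I + 3*n (V(n, I) = 21 - 3*(I - n) = 21 + (-3*I + 3*n) = 21 - 3*I + 3*n)
A = -16 (A = -6 - 5*2 = -6 - 10 = -16)
X(B) = 33 + B**2 - 3*B (X(B) = B*B + (21 - 3*B + 3*4) = B**2 + (21 - 3*B + 12) = B**2 + (33 - 3*B) = 33 + B**2 - 3*B)
1/(S + X(A)) = 1/(-15425 + (33 + (-16)**2 - 3*(-16))) = 1/(-15425 + (33 + 256 + 48)) = 1/(-15425 + 337) = 1/(-15088) = -1/15088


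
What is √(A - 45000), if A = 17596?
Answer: 2*I*√6851 ≈ 165.54*I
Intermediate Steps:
√(A - 45000) = √(17596 - 45000) = √(-27404) = 2*I*√6851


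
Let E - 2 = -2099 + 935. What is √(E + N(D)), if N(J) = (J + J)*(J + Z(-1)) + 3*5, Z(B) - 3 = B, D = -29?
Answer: √419 ≈ 20.469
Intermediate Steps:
Z(B) = 3 + B
E = -1162 (E = 2 + (-2099 + 935) = 2 - 1164 = -1162)
N(J) = 15 + 2*J*(2 + J) (N(J) = (J + J)*(J + (3 - 1)) + 3*5 = (2*J)*(J + 2) + 15 = (2*J)*(2 + J) + 15 = 2*J*(2 + J) + 15 = 15 + 2*J*(2 + J))
√(E + N(D)) = √(-1162 + (15 + 2*(-29)² + 4*(-29))) = √(-1162 + (15 + 2*841 - 116)) = √(-1162 + (15 + 1682 - 116)) = √(-1162 + 1581) = √419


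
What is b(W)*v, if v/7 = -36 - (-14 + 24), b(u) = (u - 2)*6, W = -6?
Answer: 15456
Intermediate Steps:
b(u) = -12 + 6*u (b(u) = (-2 + u)*6 = -12 + 6*u)
v = -322 (v = 7*(-36 - (-14 + 24)) = 7*(-36 - 1*10) = 7*(-36 - 10) = 7*(-46) = -322)
b(W)*v = (-12 + 6*(-6))*(-322) = (-12 - 36)*(-322) = -48*(-322) = 15456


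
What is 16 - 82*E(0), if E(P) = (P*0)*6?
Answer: 16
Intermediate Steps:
E(P) = 0 (E(P) = 0*6 = 0)
16 - 82*E(0) = 16 - 82*0 = 16 + 0 = 16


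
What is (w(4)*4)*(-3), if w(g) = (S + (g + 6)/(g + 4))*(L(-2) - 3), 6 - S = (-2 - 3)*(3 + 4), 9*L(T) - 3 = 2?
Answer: 3718/3 ≈ 1239.3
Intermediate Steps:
L(T) = 5/9 (L(T) = ⅓ + (⅑)*2 = ⅓ + 2/9 = 5/9)
S = 41 (S = 6 - (-2 - 3)*(3 + 4) = 6 - (-5)*7 = 6 - 1*(-35) = 6 + 35 = 41)
w(g) = -902/9 - 22*(6 + g)/(9*(4 + g)) (w(g) = (41 + (g + 6)/(g + 4))*(5/9 - 3) = (41 + (6 + g)/(4 + g))*(-22/9) = -902/9 - 22*(6 + g)/(9*(4 + g)))
(w(4)*4)*(-3) = ((44*(-85 - 21*4)/(9*(4 + 4)))*4)*(-3) = (((44/9)*(-85 - 84)/8)*4)*(-3) = (((44/9)*(⅛)*(-169))*4)*(-3) = -1859/18*4*(-3) = -3718/9*(-3) = 3718/3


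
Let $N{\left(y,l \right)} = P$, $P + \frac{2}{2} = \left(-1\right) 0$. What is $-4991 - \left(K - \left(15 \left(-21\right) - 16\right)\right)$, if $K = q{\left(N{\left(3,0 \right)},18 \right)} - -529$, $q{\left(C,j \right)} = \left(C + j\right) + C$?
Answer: $-5867$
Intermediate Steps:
$P = -1$ ($P = -1 - 0 = -1 + 0 = -1$)
$N{\left(y,l \right)} = -1$
$q{\left(C,j \right)} = j + 2 C$
$K = 545$ ($K = \left(18 + 2 \left(-1\right)\right) - -529 = \left(18 - 2\right) + 529 = 16 + 529 = 545$)
$-4991 - \left(K - \left(15 \left(-21\right) - 16\right)\right) = -4991 - \left(545 - \left(15 \left(-21\right) - 16\right)\right) = -4991 - \left(545 - \left(-315 - 16\right)\right) = -4991 - \left(545 - -331\right) = -4991 - \left(545 + 331\right) = -4991 - 876 = -5867$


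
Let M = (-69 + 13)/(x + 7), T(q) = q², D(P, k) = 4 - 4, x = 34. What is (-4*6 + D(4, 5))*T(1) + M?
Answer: -1040/41 ≈ -25.366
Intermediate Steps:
D(P, k) = 0
M = -56/41 (M = (-69 + 13)/(34 + 7) = -56/41 ≈ -1.3659)
(-4*6 + D(4, 5))*T(1) + M = (-4*6 + 0)*1² - 56/41 = (-24 + 0)*1 - 56/41 = -24*1 - 56/41 = -24 - 56/41 = -1040/41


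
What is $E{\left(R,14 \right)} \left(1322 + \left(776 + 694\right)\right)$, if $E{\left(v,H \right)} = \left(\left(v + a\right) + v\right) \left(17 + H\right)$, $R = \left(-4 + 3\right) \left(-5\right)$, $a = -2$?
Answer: $692416$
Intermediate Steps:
$R = 5$ ($R = \left(-1\right) \left(-5\right) = 5$)
$E{\left(v,H \right)} = \left(-2 + 2 v\right) \left(17 + H\right)$ ($E{\left(v,H \right)} = \left(\left(v - 2\right) + v\right) \left(17 + H\right) = \left(\left(-2 + v\right) + v\right) \left(17 + H\right) = \left(-2 + 2 v\right) \left(17 + H\right)$)
$E{\left(R,14 \right)} \left(1322 + \left(776 + 694\right)\right) = \left(-34 - 28 + 34 \cdot 5 + 2 \cdot 14 \cdot 5\right) \left(1322 + \left(776 + 694\right)\right) = \left(-34 - 28 + 170 + 140\right) \left(1322 + 1470\right) = 248 \cdot 2792 = 692416$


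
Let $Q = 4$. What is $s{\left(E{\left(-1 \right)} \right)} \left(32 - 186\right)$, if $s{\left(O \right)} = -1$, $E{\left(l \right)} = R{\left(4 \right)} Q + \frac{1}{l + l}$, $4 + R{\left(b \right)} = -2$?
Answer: $154$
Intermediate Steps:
$R{\left(b \right)} = -6$ ($R{\left(b \right)} = -4 - 2 = -6$)
$E{\left(l \right)} = -24 + \frac{1}{2 l}$ ($E{\left(l \right)} = \left(-6\right) 4 + \frac{1}{l + l} = -24 + \frac{1}{2 l}$)
$s{\left(E{\left(-1 \right)} \right)} \left(32 - 186\right) = - (32 - 186) = \left(-1\right) \left(-154\right) = 154$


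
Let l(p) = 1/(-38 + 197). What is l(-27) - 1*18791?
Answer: -2987768/159 ≈ -18791.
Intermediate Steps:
l(p) = 1/159
l(-27) - 1*18791 = 1/159 - 1*18791 = 1/159 - 18791 = -2987768/159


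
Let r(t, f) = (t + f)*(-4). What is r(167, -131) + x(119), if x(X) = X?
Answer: -25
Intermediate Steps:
r(t, f) = -4*f - 4*t (r(t, f) = (f + t)*(-4) = -4*f - 4*t)
r(167, -131) + x(119) = (-4*(-131) - 4*167) + 119 = (524 - 668) + 119 = -144 + 119 = -25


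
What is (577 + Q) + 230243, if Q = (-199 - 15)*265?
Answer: 174110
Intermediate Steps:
Q = -56710 (Q = -214*265 = -56710)
(577 + Q) + 230243 = (577 - 56710) + 230243 = -56133 + 230243 = 174110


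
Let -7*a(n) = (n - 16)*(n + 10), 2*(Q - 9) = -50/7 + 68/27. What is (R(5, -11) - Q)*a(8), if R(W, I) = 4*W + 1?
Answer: 43280/147 ≈ 294.42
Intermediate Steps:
R(W, I) = 1 + 4*W
Q = 1264/189 (Q = 9 + (-50/7 + 68/27)/2 = 9 + (½)*(-874/189) = 9 - 437/189 = 1264/189 ≈ 6.6878)
a(n) = -(-16 + n)*(10 + n)/7 (a(n) = -(n - 16)*(n + 10)/7 = -(-16 + n)*(10 + n)/7)
(R(5, -11) - Q)*a(8) = ((1 + 4*5) - 1*1264/189)*(160/7 - ⅐*8² + (6/7)*8) = ((1 + 20) - 1264/189)*(160/7 - ⅐*64 + 48/7) = (21 - 1264/189)*(160/7 - 64/7 + 48/7) = (2705/189)*(144/7) = 43280/147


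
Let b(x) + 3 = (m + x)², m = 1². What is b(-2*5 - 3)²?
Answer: 19881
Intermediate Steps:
m = 1
b(x) = -3 + (1 + x)²
b(-2*5 - 3)² = (-3 + (1 + (-2*5 - 3))²)² = (-3 + (1 + (-10 - 3))²)² = (-3 + (1 - 13)²)² = (-3 + (-12)²)² = (-3 + 144)² = 141² = 19881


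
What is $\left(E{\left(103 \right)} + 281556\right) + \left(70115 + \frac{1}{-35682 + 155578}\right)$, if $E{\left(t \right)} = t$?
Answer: $\frac{42176295505}{119896} \approx 3.5177 \cdot 10^{5}$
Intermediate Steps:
$\left(E{\left(103 \right)} + 281556\right) + \left(70115 + \frac{1}{-35682 + 155578}\right) = \left(103 + 281556\right) + \left(70115 + \frac{1}{-35682 + 155578}\right) = 281659 + \left(70115 + \frac{1}{119896}\right) = 281659 + \frac{8406508041}{119896} = \frac{42176295505}{119896}$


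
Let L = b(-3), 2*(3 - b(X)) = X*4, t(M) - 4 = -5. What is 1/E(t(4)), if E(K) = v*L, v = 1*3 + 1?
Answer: 1/36 ≈ 0.027778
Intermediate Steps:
t(M) = -1 (t(M) = 4 - 5 = -1)
b(X) = 3 - 2*X (b(X) = 3 - X*4/2 = 3 - 2*X)
v = 4 (v = 3 + 1 = 4)
L = 9 (L = 3 - 2*(-3) = 3 + 6 = 9)
E(K) = 36 (E(K) = 4*9 = 36)
1/E(t(4)) = 1/36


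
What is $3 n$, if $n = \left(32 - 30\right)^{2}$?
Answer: $12$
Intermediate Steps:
$n = 4$ ($n = 2^{2} = 4$)
$3 n = 3 \cdot 4 = 12$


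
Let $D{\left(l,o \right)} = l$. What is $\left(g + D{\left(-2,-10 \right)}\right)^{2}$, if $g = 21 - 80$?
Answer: $3721$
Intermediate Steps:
$g = -59$ ($g = 21 - 80 = -59$)
$\left(g + D{\left(-2,-10 \right)}\right)^{2} = \left(-59 - 2\right)^{2} = \left(-61\right)^{2} = 3721$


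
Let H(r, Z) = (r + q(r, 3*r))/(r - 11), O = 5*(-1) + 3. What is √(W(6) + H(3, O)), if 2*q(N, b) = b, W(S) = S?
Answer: 9/4 ≈ 2.2500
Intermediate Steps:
q(N, b) = b/2
O = -2 (O = -5 + 3 = -2)
H(r, Z) = 5*r/(2*(-11 + r)) (H(r, Z) = (r + (3*r)/2)/(r - 11) = (r + 3*r/2)/(-11 + r) = (5*r/2)/(-11 + r) = 5*r/(2*(-11 + r)))
√(W(6) + H(3, O)) = √(6 + (5/2)*3/(-11 + 3)) = √(6 + (5/2)*3/(-8)) = √(6 + (5/2)*3*(-⅛)) = √(6 - 15/16) = √(81/16) = 9/4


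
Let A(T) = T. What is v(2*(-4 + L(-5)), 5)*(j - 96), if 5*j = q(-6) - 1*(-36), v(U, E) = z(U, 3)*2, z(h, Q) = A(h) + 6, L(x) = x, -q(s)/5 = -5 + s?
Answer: 9336/5 ≈ 1867.2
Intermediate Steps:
q(s) = 25 - 5*s (q(s) = -5*(-5 + s) = 25 - 5*s)
z(h, Q) = 6 + h (z(h, Q) = h + 6 = 6 + h)
v(U, E) = 12 + 2*U (v(U, E) = (6 + U)*2 = 12 + 2*U)
j = 91/5 (j = ((25 - 5*(-6)) - 1*(-36))/5 = ((25 + 30) + 36)/5 = (55 + 36)/5 = (⅕)*91 = 91/5 ≈ 18.200)
v(2*(-4 + L(-5)), 5)*(j - 96) = (12 + 2*(2*(-4 - 5)))*(91/5 - 96) = (12 + 2*(2*(-9)))*(-389/5) = (12 + 2*(-18))*(-389/5) = (12 - 36)*(-389/5) = -24*(-389/5) = 9336/5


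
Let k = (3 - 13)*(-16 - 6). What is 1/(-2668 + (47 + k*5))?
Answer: -1/1521 ≈ -0.00065746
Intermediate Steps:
k = 220 (k = -10*(-22) = 220)
1/(-2668 + (47 + k*5)) = 1/(-2668 + (47 + 220*5)) = 1/(-2668 + (47 + 1100)) = 1/(-2668 + 1147) = 1/(-1521) = -1/1521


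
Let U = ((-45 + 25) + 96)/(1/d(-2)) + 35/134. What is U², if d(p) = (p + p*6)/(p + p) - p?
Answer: 3141266209/17956 ≈ 1.7494e+5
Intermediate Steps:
d(p) = 7/2 - p (d(p) = (p + 6*p)/((2*p)) - p = (7*p)*(1/(2*p)) - p = 7/2 - p)
U = 56047/134 (U = ((-45 + 25) + 96)/(1/(7/2 - 1*(-2))) + 35/134 = (-20 + 96)/(1/(7/2 + 2)) + 35*(1/134) = 76/(1/(11/2)) + 35/134 = 76/(2/11) + 35/134 = 76*(11/2) + 35/134 = 418 + 35/134 = 56047/134 ≈ 418.26)
U² = (56047/134)² = 3141266209/17956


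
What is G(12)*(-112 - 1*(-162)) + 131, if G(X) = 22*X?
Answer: 13331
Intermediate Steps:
G(12)*(-112 - 1*(-162)) + 131 = (22*12)*(-112 - 1*(-162)) + 131 = 264*(-112 + 162) + 131 = 264*50 + 131 = 13200 + 131 = 13331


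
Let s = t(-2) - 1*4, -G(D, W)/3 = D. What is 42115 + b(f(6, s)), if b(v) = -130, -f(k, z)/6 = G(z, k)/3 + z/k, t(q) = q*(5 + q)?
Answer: 41985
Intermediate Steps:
G(D, W) = -3*D
s = -10 (s = -2*(5 - 2) - 1*4 = -2*3 - 4 = -6 - 4 = -10)
f(k, z) = 6*z - 6*z/k (f(k, z) = -6*(-3*z/3 + z/k) = -6*(-3*z*(⅓) + z/k) = -6*(-z + z/k) = 6*z - 6*z/k)
42115 + b(f(6, s)) = 42115 - 130 = 41985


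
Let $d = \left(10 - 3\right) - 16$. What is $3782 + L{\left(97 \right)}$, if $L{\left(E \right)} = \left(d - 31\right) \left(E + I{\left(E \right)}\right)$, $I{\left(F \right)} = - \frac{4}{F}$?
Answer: $- \frac{9346}{97} \approx -96.35$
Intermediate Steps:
$d = -9$ ($d = 7 - 16 = -9$)
$L{\left(E \right)} = - 40 E + \frac{160}{E}$ ($L{\left(E \right)} = \left(-9 - 31\right) \left(E - \frac{4}{E}\right) = - 40 \left(E - \frac{4}{E}\right) = - 40 E + \frac{160}{E}$)
$3782 + L{\left(97 \right)} = 3782 + \left(\left(-40\right) 97 + \frac{160}{97}\right) = 3782 + \left(-3880 + 160 \cdot \frac{1}{97}\right) = 3782 + \left(-3880 + \frac{160}{97}\right) = 3782 - \frac{376200}{97} = - \frac{9346}{97}$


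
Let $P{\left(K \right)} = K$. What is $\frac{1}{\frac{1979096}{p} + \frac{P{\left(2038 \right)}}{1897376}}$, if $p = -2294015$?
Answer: $- \frac{2176304502320}{1875207024763} \approx -1.1606$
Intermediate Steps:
$\frac{1}{\frac{1979096}{p} + \frac{P{\left(2038 \right)}}{1897376}} = \frac{1}{\frac{1979096}{-2294015} + \frac{2038}{1897376}} = \frac{1}{1979096 \left(- \frac{1}{2294015}\right) + 2038 \cdot \frac{1}{1897376}} = \frac{1}{- \frac{1979096}{2294015} + \frac{1019}{948688}} = \frac{1}{- \frac{1875207024763}{2176304502320}} = - \frac{2176304502320}{1875207024763}$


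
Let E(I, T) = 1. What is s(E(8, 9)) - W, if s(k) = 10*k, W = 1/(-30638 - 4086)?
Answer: 347241/34724 ≈ 10.000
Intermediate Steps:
W = -1/34724 (W = 1/(-34724) = -1/34724 ≈ -2.8799e-5)
s(E(8, 9)) - W = 10*1 - 1*(-1/34724) = 10 + 1/34724 = 347241/34724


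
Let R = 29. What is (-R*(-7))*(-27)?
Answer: -5481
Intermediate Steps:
(-R*(-7))*(-27) = (-1*29*(-7))*(-27) = -29*(-7)*(-27) = 203*(-27) = -5481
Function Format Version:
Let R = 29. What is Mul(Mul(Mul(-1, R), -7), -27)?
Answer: -5481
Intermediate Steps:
Mul(Mul(Mul(-1, R), -7), -27) = Mul(Mul(Mul(-1, 29), -7), -27) = Mul(Mul(-29, -7), -27) = Mul(203, -27) = -5481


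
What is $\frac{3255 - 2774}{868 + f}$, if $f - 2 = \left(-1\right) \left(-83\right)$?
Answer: $\frac{481}{953} \approx 0.50472$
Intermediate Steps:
$f = 85$ ($f = 2 - -83 = 2 + 83 = 85$)
$\frac{3255 - 2774}{868 + f} = \frac{3255 - 2774}{868 + 85} = \frac{481}{953}$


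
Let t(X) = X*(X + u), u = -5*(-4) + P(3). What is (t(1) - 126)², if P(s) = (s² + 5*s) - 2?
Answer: 6889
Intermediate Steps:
P(s) = -2 + s² + 5*s
u = 42 (u = -5*(-4) + (-2 + 3² + 5*3) = 20 + (-2 + 9 + 15) = 20 + 22 = 42)
t(X) = X*(42 + X) (t(X) = X*(X + 42) = X*(42 + X))
(t(1) - 126)² = (1*(42 + 1) - 126)² = (1*43 - 126)² = (43 - 126)² = (-83)² = 6889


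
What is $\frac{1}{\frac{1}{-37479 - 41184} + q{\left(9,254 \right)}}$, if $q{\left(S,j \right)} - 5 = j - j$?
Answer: $\frac{78663}{393314} \approx 0.2$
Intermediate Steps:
$q{\left(S,j \right)} = 5$ ($q{\left(S,j \right)} = 5 + \left(j - j\right) = 5 + 0 = 5$)
$\frac{1}{\frac{1}{-37479 - 41184} + q{\left(9,254 \right)}} = \frac{1}{\frac{1}{-37479 - 41184} + 5} = \frac{1}{\frac{1}{-78663} + 5} = \frac{1}{- \frac{1}{78663} + 5} = \frac{1}{\frac{393314}{78663}} = \frac{78663}{393314}$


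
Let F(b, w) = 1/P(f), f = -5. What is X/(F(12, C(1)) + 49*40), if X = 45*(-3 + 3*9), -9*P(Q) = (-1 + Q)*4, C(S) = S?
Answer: 8640/15683 ≈ 0.55091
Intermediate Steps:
P(Q) = 4/9 - 4*Q/9 (P(Q) = -(-1 + Q)*4/9 = -(-4 + 4*Q)/9 = 4/9 - 4*Q/9)
F(b, w) = 3/8 (F(b, w) = 1/(4/9 - 4/9*(-5)) = 1/(4/9 + 20/9) = 1/(8/3) = 3/8)
X = 1080 (X = 45*(-3 + 27) = 45*24 = 1080)
X/(F(12, C(1)) + 49*40) = 1080/(3/8 + 49*40) = 1080/(3/8 + 1960) = 1080/(15683/8) = 1080*(8/15683) = 8640/15683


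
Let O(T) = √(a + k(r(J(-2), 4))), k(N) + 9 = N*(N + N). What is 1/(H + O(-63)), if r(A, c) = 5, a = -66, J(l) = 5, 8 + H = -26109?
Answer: -26117/682097714 - 5*I/682097714 ≈ -3.8289e-5 - 7.3303e-9*I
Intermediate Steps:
H = -26117 (H = -8 - 26109 = -26117)
k(N) = -9 + 2*N² (k(N) = -9 + N*(N + N) = -9 + N*(2*N) = -9 + 2*N²)
O(T) = 5*I (O(T) = √(-66 + (-9 + 2*5²)) = √(-66 + (-9 + 2*25)) = √(-66 + (-9 + 50)) = √(-66 + 41) = √(-25) = 5*I)
1/(H + O(-63)) = 1/(-26117 + 5*I) = (-26117 - 5*I)/682097714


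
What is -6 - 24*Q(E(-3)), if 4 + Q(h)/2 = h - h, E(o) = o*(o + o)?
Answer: 186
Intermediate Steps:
E(o) = 2*o**2 (E(o) = o*(2*o) = 2*o**2)
Q(h) = -8 (Q(h) = -8 + 2*(h - h) = -8 + 2*0 = -8 + 0 = -8)
-6 - 24*Q(E(-3)) = -6 - 24*(-8) = -6 + 192 = 186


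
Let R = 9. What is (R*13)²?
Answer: 13689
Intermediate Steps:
(R*13)² = (9*13)² = 117² = 13689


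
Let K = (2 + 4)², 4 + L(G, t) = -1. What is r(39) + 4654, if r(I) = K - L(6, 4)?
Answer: 4695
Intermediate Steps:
L(G, t) = -5 (L(G, t) = -4 - 1 = -5)
K = 36 (K = 6² = 36)
r(I) = 41 (r(I) = 36 - 1*(-5) = 36 + 5 = 41)
r(39) + 4654 = 41 + 4654 = 4695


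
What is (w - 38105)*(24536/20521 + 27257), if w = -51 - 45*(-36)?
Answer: -20436975460088/20521 ≈ -9.9591e+8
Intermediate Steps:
w = 1569 (w = -51 + 1620 = 1569)
(w - 38105)*(24536/20521 + 27257) = (1569 - 38105)*(24536/20521 + 27257) = -36536*(24536*(1/20521) + 27257) = -36536*(24536/20521 + 27257) = -36536*559365433/20521 = -20436975460088/20521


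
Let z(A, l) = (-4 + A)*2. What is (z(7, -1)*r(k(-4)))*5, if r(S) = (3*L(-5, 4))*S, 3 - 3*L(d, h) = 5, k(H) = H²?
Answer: -960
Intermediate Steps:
L(d, h) = -⅔ (L(d, h) = 1 - ⅓*5 = 1 - 5/3 = -⅔)
z(A, l) = -8 + 2*A
r(S) = -2*S (r(S) = (3*(-⅔))*S = -2*S)
(z(7, -1)*r(k(-4)))*5 = ((-8 + 2*7)*(-2*(-4)²))*5 = ((-8 + 14)*(-2*16))*5 = (6*(-32))*5 = -192*5 = -960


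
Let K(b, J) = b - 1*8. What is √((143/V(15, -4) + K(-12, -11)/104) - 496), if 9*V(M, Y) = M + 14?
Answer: I*√256862918/754 ≈ 21.256*I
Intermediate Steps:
V(M, Y) = 14/9 + M/9 (V(M, Y) = (M + 14)/9 = (14 + M)/9 = 14/9 + M/9)
K(b, J) = -8 + b (K(b, J) = b - 8 = -8 + b)
√((143/V(15, -4) + K(-12, -11)/104) - 496) = √((143/(14/9 + (⅑)*15) + (-8 - 12)/104) - 496) = √((143/(14/9 + 5/3) - 20*1/104) - 496) = √((143/(29/9) - 5/26) - 496) = √((143*(9/29) - 5/26) - 496) = √((1287/29 - 5/26) - 496) = √(33317/754 - 496) = √(-340667/754) = I*√256862918/754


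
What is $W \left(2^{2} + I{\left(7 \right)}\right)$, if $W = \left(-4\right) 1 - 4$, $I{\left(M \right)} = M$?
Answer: $-88$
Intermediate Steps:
$W = -8$ ($W = -4 - 4 = -8$)
$W \left(2^{2} + I{\left(7 \right)}\right) = - 8 \left(2^{2} + 7\right) = - 8 \left(4 + 7\right) = \left(-8\right) 11 = -88$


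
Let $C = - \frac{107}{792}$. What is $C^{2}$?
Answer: $\frac{11449}{627264} \approx 0.018252$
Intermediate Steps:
$C = - \frac{107}{792}$ ($C = \left(-107\right) \frac{1}{792} = - \frac{107}{792} \approx -0.1351$)
$C^{2} = \left(- \frac{107}{792}\right)^{2} = \frac{11449}{627264}$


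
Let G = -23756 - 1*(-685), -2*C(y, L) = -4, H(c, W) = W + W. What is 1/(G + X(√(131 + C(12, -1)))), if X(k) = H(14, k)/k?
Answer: -1/23069 ≈ -4.3348e-5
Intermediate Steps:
H(c, W) = 2*W
C(y, L) = 2 (C(y, L) = -½*(-4) = 2)
G = -23071 (G = -23756 + 685 = -23071)
X(k) = 2 (X(k) = (2*k)/k = 2)
1/(G + X(√(131 + C(12, -1)))) = 1/(-23071 + 2) = 1/(-23069) = -1/23069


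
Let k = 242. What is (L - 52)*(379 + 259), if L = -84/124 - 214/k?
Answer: -11652780/341 ≈ -34172.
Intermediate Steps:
L = -5858/3751 (L = -84/124 - 214/242 = -84*1/124 - 214*1/242 = -21/31 - 107/121 = -5858/3751 ≈ -1.5617)
(L - 52)*(379 + 259) = (-5858/3751 - 52)*(379 + 259) = -200910/3751*638 = -11652780/341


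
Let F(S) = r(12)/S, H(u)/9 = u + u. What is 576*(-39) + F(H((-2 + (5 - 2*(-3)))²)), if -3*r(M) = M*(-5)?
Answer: -16376246/729 ≈ -22464.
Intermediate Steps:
r(M) = 5*M/3 (r(M) = -M*(-5)/3 = -(-5)*M/3 = 5*M/3)
H(u) = 18*u (H(u) = 9*(u + u) = 9*(2*u) = 18*u)
F(S) = 20/S (F(S) = ((5/3)*12)/S = 20/S)
576*(-39) + F(H((-2 + (5 - 2*(-3)))²)) = 576*(-39) + 20/((18*(-2 + (5 - 2*(-3)))²)) = -22464 + 20/((18*(-2 + (5 + 6))²)) = -22464 + 20/((18*(-2 + 11)²)) = -22464 + 20/((18*9²)) = -22464 + 20/((18*81)) = -22464 + 20/1458 = -22464 + 20*(1/1458) = -22464 + 10/729 = -16376246/729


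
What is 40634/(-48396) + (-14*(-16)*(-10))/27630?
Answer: -20518741/22286358 ≈ -0.92069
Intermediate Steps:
40634/(-48396) + (-14*(-16)*(-10))/27630 = 40634*(-1/48396) + (224*(-10))*(1/27630) = -20317/24198 - 2240*1/27630 = -20317/24198 - 224/2763 = -20518741/22286358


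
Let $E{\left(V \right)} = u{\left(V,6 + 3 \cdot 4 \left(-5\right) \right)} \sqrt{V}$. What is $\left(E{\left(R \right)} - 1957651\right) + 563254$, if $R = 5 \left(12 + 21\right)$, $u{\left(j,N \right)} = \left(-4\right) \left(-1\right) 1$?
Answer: $-1394397 + 4 \sqrt{165} \approx -1.3943 \cdot 10^{6}$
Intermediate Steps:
$u{\left(j,N \right)} = 4$ ($u{\left(j,N \right)} = 4 \cdot 1 = 4$)
$R = 165$ ($R = 5 \cdot 33 = 165$)
$E{\left(V \right)} = 4 \sqrt{V}$
$\left(E{\left(R \right)} - 1957651\right) + 563254 = \left(4 \sqrt{165} - 1957651\right) + 563254 = \left(-1957651 + 4 \sqrt{165}\right) + 563254 = -1394397 + 4 \sqrt{165}$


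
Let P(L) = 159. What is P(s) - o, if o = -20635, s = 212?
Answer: 20794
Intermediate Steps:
P(s) - o = 159 - 1*(-20635) = 159 + 20635 = 20794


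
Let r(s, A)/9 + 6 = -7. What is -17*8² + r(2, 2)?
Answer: -1205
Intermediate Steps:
r(s, A) = -117 (r(s, A) = -54 + 9*(-7) = -54 - 63 = -117)
-17*8² + r(2, 2) = -17*8² - 117 = -17*64 - 117 = -1088 - 117 = -1205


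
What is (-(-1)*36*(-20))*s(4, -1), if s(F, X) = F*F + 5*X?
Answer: -7920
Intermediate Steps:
s(F, X) = F² + 5*X
(-(-1)*36*(-20))*s(4, -1) = (-(-1)*36*(-20))*(4² + 5*(-1)) = (-1*(-36)*(-20))*(16 - 5) = (36*(-20))*11 = -720*11 = -7920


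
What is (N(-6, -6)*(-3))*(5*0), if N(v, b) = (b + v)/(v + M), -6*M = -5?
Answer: 0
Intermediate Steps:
M = ⅚ (M = -⅙*(-5) = ⅚ ≈ 0.83333)
N(v, b) = (b + v)/(⅚ + v) (N(v, b) = (b + v)/(v + ⅚) = (b + v)/(⅚ + v))
(N(-6, -6)*(-3))*(5*0) = ((6*(-6 - 6)/(5 + 6*(-6)))*(-3))*(5*0) = ((6*(-12)/(5 - 36))*(-3))*0 = ((6*(-12)/(-31))*(-3))*0 = ((6*(-1/31)*(-12))*(-3))*0 = ((72/31)*(-3))*0 = -216/31*0 = 0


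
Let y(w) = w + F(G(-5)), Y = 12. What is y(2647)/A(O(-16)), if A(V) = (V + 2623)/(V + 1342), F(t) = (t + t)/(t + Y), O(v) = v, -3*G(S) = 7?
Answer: 33923058/25201 ≈ 1346.1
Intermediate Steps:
G(S) = -7/3 (G(S) = -⅓*7 = -7/3)
F(t) = 2*t/(12 + t) (F(t) = (t + t)/(t + 12) = (2*t)/(12 + t) = 2*t/(12 + t))
A(V) = (2623 + V)/(1342 + V)
y(w) = -14/29 + w (y(w) = w + 2*(-7/3)/(12 - 7/3) = w + 2*(-7/3)/(29/3) = w + 2*(-7/3)*(3/29) = w - 14/29 = -14/29 + w)
y(2647)/A(O(-16)) = (-14/29 + 2647)/(((2623 - 16)/(1342 - 16))) = 76749/(29*((2607/1326))) = 76749/(29*(((1/1326)*2607))) = 76749/(29*(869/442)) = (76749/29)*(442/869) = 33923058/25201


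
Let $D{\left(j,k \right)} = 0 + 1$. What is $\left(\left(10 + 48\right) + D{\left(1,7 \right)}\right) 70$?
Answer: $4130$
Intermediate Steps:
$D{\left(j,k \right)} = 1$
$\left(\left(10 + 48\right) + D{\left(1,7 \right)}\right) 70 = \left(\left(10 + 48\right) + 1\right) 70 = \left(58 + 1\right) 70 = 59 \cdot 70 = 4130$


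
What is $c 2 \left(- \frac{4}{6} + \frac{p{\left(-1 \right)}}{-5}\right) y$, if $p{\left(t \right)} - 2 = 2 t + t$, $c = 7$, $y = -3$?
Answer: $\frac{98}{5} \approx 19.6$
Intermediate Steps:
$p{\left(t \right)} = 2 + 3 t$ ($p{\left(t \right)} = 2 + \left(2 t + t\right) = 2 + 3 t$)
$c 2 \left(- \frac{4}{6} + \frac{p{\left(-1 \right)}}{-5}\right) y = 7 \cdot 2 \left(- \frac{4}{6} + \frac{2 + 3 \left(-1\right)}{-5}\right) \left(-3\right) = 7 \cdot 2 \left(\left(-4\right) \frac{1}{6} + \left(2 - 3\right) \left(- \frac{1}{5}\right)\right) \left(-3\right) = 7 \cdot 2 \left(- \frac{2}{3} - - \frac{1}{5}\right) \left(-3\right) = 7 \cdot 2 \left(- \frac{2}{3} + \frac{1}{5}\right) \left(-3\right) = 7 \cdot 2 \left(- \frac{7}{15}\right) \left(-3\right) = 7 \left(- \frac{14}{15}\right) \left(-3\right) = \left(- \frac{98}{15}\right) \left(-3\right) = \frac{98}{5}$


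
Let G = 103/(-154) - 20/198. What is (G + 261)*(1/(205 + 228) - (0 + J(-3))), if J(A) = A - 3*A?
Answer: -12164719/7794 ≈ -1560.8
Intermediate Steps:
J(A) = -2*A
G = -97/126 (G = 103*(-1/154) - 20*1/198 = -103/154 - 10/99 = -97/126 ≈ -0.76984)
(G + 261)*(1/(205 + 228) - (0 + J(-3))) = (-97/126 + 261)*(1/(205 + 228) - (0 - 2*(-3))) = 32789*(1/433 - (0 + 6))/126 = 32789*(1/433 - 1*6)/126 = 32789*(1/433 - 6)/126 = (32789/126)*(-2597/433) = -12164719/7794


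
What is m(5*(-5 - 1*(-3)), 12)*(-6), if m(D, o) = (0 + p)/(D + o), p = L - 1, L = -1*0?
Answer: 3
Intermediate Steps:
L = 0
p = -1 (p = 0 - 1 = -1)
m(D, o) = -1/(D + o) (m(D, o) = (0 - 1)/(D + o) = -1/(D + o))
m(5*(-5 - 1*(-3)), 12)*(-6) = -1/(5*(-5 - 1*(-3)) + 12)*(-6) = -1/(5*(-5 + 3) + 12)*(-6) = -1/(5*(-2) + 12)*(-6) = -1/(-10 + 12)*(-6) = -1/2*(-6) = -1*½*(-6) = -½*(-6) = 3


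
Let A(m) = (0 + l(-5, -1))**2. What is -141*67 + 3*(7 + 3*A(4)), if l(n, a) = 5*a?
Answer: -9201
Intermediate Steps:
A(m) = 25 (A(m) = (0 + 5*(-1))**2 = (0 - 5)**2 = (-5)**2 = 25)
-141*67 + 3*(7 + 3*A(4)) = -141*67 + 3*(7 + 3*25) = -9447 + 3*(7 + 75) = -9447 + 3*82 = -9447 + 246 = -9201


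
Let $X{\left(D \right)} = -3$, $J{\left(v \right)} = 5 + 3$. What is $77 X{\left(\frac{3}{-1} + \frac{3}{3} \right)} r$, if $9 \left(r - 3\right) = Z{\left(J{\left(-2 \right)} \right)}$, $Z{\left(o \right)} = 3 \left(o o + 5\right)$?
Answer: $-6006$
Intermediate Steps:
$J{\left(v \right)} = 8$
$Z{\left(o \right)} = 15 + 3 o^{2}$ ($Z{\left(o \right)} = 3 \left(o^{2} + 5\right) = 3 \left(5 + o^{2}\right) = 15 + 3 o^{2}$)
$r = 26$ ($r = 3 + \frac{15 + 3 \cdot 8^{2}}{9} = 3 + \frac{15 + 3 \cdot 64}{9} = 3 + \frac{15 + 192}{9} = 3 + \frac{1}{9} \cdot 207 = 3 + 23 = 26$)
$77 X{\left(\frac{3}{-1} + \frac{3}{3} \right)} r = 77 \left(-3\right) 26 = \left(-231\right) 26 = -6006$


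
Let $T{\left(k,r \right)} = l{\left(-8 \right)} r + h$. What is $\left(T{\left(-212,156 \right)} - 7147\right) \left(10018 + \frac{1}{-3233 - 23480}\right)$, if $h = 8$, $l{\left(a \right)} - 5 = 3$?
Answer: $- \frac{1576495417203}{26713} \approx -5.9016 \cdot 10^{7}$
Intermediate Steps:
$l{\left(a \right)} = 8$ ($l{\left(a \right)} = 5 + 3 = 8$)
$T{\left(k,r \right)} = 8 + 8 r$ ($T{\left(k,r \right)} = 8 r + 8 = 8 + 8 r$)
$\left(T{\left(-212,156 \right)} - 7147\right) \left(10018 + \frac{1}{-3233 - 23480}\right) = \left(\left(8 + 8 \cdot 156\right) - 7147\right) \left(10018 + \frac{1}{-3233 - 23480}\right) = \left(\left(8 + 1248\right) - 7147\right) \left(10018 + \frac{1}{-26713}\right) = \left(1256 - 7147\right) \left(10018 - \frac{1}{26713}\right) = \left(-5891\right) \frac{267610833}{26713} = - \frac{1576495417203}{26713}$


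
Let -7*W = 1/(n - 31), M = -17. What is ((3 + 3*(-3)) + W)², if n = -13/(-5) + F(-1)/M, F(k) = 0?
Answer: 35509681/988036 ≈ 35.940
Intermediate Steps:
n = 13/5 (n = -13/(-5) + 0/(-17) = -13*(-⅕) + 0*(-1/17) = 13/5 + 0 = 13/5 ≈ 2.6000)
W = 5/994 (W = -1/(7*(13/5 - 31)) = -1/(7*(-142/5)) = -⅐*(-5/142) = 5/994 ≈ 0.0050302)
((3 + 3*(-3)) + W)² = ((3 + 3*(-3)) + 5/994)² = ((3 - 9) + 5/994)² = (-6 + 5/994)² = (-5959/994)² = 35509681/988036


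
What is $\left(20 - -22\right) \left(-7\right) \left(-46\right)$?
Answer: $13524$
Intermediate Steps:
$\left(20 - -22\right) \left(-7\right) \left(-46\right) = \left(20 + 22\right) \left(-7\right) \left(-46\right) = 42 \left(-7\right) \left(-46\right) = \left(-294\right) \left(-46\right) = 13524$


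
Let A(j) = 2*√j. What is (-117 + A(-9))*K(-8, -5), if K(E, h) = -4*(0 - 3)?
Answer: -1404 + 72*I ≈ -1404.0 + 72.0*I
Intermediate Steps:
K(E, h) = 12 (K(E, h) = -4*(-3) = 12)
(-117 + A(-9))*K(-8, -5) = (-117 + 2*√(-9))*12 = (-117 + 2*(3*I))*12 = (-117 + 6*I)*12 = -1404 + 72*I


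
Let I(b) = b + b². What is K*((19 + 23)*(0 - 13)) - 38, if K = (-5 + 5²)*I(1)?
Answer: -21878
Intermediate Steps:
K = 40 (K = (-5 + 5²)*(1*(1 + 1)) = (-5 + 25)*(1*2) = 20*2 = 40)
K*((19 + 23)*(0 - 13)) - 38 = 40*((19 + 23)*(0 - 13)) - 38 = 40*(42*(-13)) - 38 = 40*(-546) - 38 = -21840 - 38 = -21878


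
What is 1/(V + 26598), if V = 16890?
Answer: 1/43488 ≈ 2.2995e-5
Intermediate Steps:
1/(V + 26598) = 1/(16890 + 26598) = 1/43488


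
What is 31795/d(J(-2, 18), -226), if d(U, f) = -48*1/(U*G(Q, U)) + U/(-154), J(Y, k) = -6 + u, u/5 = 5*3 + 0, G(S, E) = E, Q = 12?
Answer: -7770634410/111967 ≈ -69401.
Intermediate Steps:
u = 75 (u = 5*(5*3 + 0) = 5*(15 + 0) = 5*15 = 75)
J(Y, k) = 69 (J(Y, k) = -6 + 75 = 69)
d(U, f) = -48/U² - U/154 (d(U, f) = -48/U² + U/(-154) = -48/U² + U*(-1/154) = -48/U² - U/154)
31795/d(J(-2, 18), -226) = 31795/(-48/69² - 1/154*69) = 31795/(-48*1/4761 - 69/154) = 31795/(-16/1587 - 69/154) = 31795/(-111967/244398) = 31795*(-244398/111967) = -7770634410/111967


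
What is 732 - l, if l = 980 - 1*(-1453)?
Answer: -1701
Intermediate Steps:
l = 2433 (l = 980 + 1453 = 2433)
732 - l = 732 - 1*2433 = 732 - 2433 = -1701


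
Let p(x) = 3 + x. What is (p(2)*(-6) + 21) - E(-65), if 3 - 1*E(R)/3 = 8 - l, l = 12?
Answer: -30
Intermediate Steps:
E(R) = 21 (E(R) = 9 - 3*(8 - 1*12) = 9 - 3*(8 - 12) = 9 - 3*(-4) = 9 + 12 = 21)
(p(2)*(-6) + 21) - E(-65) = ((3 + 2)*(-6) + 21) - 1*21 = (5*(-6) + 21) - 21 = (-30 + 21) - 21 = -9 - 21 = -30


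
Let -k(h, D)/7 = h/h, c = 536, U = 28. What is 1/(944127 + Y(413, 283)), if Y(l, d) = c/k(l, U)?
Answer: 7/6608353 ≈ 1.0593e-6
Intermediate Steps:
k(h, D) = -7 (k(h, D) = -7*h/h = -7*1 = -7)
Y(l, d) = -536/7 (Y(l, d) = 536/(-7) = 536*(-⅐) = -536/7)
1/(944127 + Y(413, 283)) = 1/(944127 - 536/7) = 1/(6608353/7) = 7/6608353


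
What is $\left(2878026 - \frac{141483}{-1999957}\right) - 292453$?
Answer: $\frac{5171034961844}{1999957} \approx 2.5856 \cdot 10^{6}$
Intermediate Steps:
$\left(2878026 - \frac{141483}{-1999957}\right) - 292453 = \left(2878026 - - \frac{141483}{1999957}\right) - 292453 = \left(2878026 + \frac{141483}{1999957}\right) - 292453 = \frac{5755928386365}{1999957} - 292453 = \frac{5171034961844}{1999957}$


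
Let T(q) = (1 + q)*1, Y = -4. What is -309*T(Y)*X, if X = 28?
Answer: 25956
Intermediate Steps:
T(q) = 1 + q
-309*T(Y)*X = -309*(1 - 4)*28 = -(-927)*28 = -309*(-84) = 25956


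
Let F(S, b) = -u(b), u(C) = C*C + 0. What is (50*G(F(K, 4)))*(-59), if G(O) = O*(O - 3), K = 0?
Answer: -896800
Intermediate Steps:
u(C) = C**2 (u(C) = C**2 + 0 = C**2)
F(S, b) = -b**2
G(O) = O*(-3 + O)
(50*G(F(K, 4)))*(-59) = (50*((-1*4**2)*(-3 - 1*4**2)))*(-59) = (50*((-1*16)*(-3 - 1*16)))*(-59) = (50*(-16*(-3 - 16)))*(-59) = (50*(-16*(-19)))*(-59) = (50*304)*(-59) = 15200*(-59) = -896800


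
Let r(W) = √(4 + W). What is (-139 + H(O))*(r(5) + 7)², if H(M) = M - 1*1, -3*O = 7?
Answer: -42700/3 ≈ -14233.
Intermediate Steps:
O = -7/3 (O = -⅓*7 = -7/3 ≈ -2.3333)
H(M) = -1 + M (H(M) = M - 1 = -1 + M)
(-139 + H(O))*(r(5) + 7)² = (-139 + (-1 - 7/3))*(√(4 + 5) + 7)² = (-139 - 10/3)*(√9 + 7)² = -427*(3 + 7)²/3 = -427/3*10² = -427/3*100 = -42700/3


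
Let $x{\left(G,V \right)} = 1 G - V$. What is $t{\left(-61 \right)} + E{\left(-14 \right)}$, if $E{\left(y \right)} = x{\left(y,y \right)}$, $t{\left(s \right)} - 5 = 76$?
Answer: $81$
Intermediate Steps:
$t{\left(s \right)} = 81$ ($t{\left(s \right)} = 5 + 76 = 81$)
$x{\left(G,V \right)} = G - V$
$E{\left(y \right)} = 0$ ($E{\left(y \right)} = y - y = 0$)
$t{\left(-61 \right)} + E{\left(-14 \right)} = 81 + 0 = 81$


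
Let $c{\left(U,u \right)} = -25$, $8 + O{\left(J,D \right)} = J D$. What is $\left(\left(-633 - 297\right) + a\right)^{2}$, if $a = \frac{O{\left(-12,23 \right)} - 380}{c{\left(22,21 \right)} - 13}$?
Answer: $\frac{300606244}{361} \approx 8.327 \cdot 10^{5}$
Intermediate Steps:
$O{\left(J,D \right)} = -8 + D J$ ($O{\left(J,D \right)} = -8 + J D = -8 + D J$)
$a = \frac{332}{19}$ ($a = \frac{\left(-8 + 23 \left(-12\right)\right) - 380}{-25 - 13} = \frac{\left(-8 - 276\right) - 380}{-38} = \left(-284 - 380\right) \left(- \frac{1}{38}\right) = \left(-664\right) \left(- \frac{1}{38}\right) = \frac{332}{19} \approx 17.474$)
$\left(\left(-633 - 297\right) + a\right)^{2} = \left(\left(-633 - 297\right) + \frac{332}{19}\right)^{2} = \left(-930 + \frac{332}{19}\right)^{2} = \left(- \frac{17338}{19}\right)^{2} = \frac{300606244}{361}$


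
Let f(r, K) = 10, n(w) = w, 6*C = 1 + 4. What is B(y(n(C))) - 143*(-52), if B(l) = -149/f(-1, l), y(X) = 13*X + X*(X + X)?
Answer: 74211/10 ≈ 7421.1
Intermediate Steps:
C = 5/6 (C = (1 + 4)/6 = (1/6)*5 = 5/6 ≈ 0.83333)
y(X) = 2*X**2 + 13*X (y(X) = 13*X + X*(2*X) = 13*X + 2*X**2 = 2*X**2 + 13*X)
B(l) = -149/10
B(y(n(C))) - 143*(-52) = -149/10 - 143*(-52) = -149/10 - 1*(-7436) = -149/10 + 7436 = 74211/10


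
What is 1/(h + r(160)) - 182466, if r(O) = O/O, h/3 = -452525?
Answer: -247711097485/1357574 ≈ -1.8247e+5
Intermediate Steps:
h = -1357575 (h = 3*(-452525) = -1357575)
r(O) = 1
1/(h + r(160)) - 182466 = 1/(-1357575 + 1) - 182466 = 1/(-1357574) - 182466 = -1/1357574 - 182466 = -247711097485/1357574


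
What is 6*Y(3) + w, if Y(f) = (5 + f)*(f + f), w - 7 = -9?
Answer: 286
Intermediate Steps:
w = -2 (w = 7 - 9 = -2)
Y(f) = 2*f*(5 + f) (Y(f) = (5 + f)*(2*f) = 2*f*(5 + f))
6*Y(3) + w = 6*(2*3*(5 + 3)) - 2 = 6*(2*3*8) - 2 = 6*48 - 2 = 288 - 2 = 286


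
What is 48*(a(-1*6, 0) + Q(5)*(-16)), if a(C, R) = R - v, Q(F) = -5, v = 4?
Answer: 3648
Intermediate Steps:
a(C, R) = -4 + R (a(C, R) = R - 1*4 = R - 4 = -4 + R)
48*(a(-1*6, 0) + Q(5)*(-16)) = 48*((-4 + 0) - 5*(-16)) = 48*(-4 + 80) = 48*76 = 3648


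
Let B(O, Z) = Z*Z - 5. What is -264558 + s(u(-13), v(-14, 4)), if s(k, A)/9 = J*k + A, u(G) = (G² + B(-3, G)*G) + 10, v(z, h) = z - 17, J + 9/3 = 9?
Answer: -370299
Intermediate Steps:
J = 6 (J = -3 + 9 = 6)
v(z, h) = -17 + z
B(O, Z) = -5 + Z² (B(O, Z) = Z² - 5 = -5 + Z²)
u(G) = 10 + G² + G*(-5 + G²) (u(G) = (G² + (-5 + G²)*G) + 10 = (G² + G*(-5 + G²)) + 10 = 10 + G² + G*(-5 + G²))
s(k, A) = 9*A + 54*k (s(k, A) = 9*(6*k + A) = 9*(A + 6*k) = 9*A + 54*k)
-264558 + s(u(-13), v(-14, 4)) = -264558 + (9*(-17 - 14) + 54*(10 + (-13)² - 13*(-5 + (-13)²))) = -264558 + (9*(-31) + 54*(10 + 169 - 13*(-5 + 169))) = -264558 + (-279 + 54*(10 + 169 - 13*164)) = -264558 + (-279 + 54*(10 + 169 - 2132)) = -264558 + (-279 + 54*(-1953)) = -264558 + (-279 - 105462) = -264558 - 105741 = -370299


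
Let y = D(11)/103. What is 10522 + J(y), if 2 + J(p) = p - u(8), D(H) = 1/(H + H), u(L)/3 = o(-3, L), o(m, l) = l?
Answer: 23783937/2266 ≈ 10496.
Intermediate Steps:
u(L) = 3*L
D(H) = 1/(2*H)
y = 1/2266 (y = ((1/2)/11)/103 = ((1/2)*(1/11))*(1/103) = (1/22)*(1/103) = 1/2266 ≈ 0.00044131)
J(p) = -26 + p (J(p) = -2 + (p - 3*8) = -2 + (p - 1*24) = -2 + (p - 24) = -2 + (-24 + p) = -26 + p)
10522 + J(y) = 10522 + (-26 + 1/2266) = 10522 - 58915/2266 = 23783937/2266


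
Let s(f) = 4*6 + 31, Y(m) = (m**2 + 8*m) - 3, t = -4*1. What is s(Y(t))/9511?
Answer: 55/9511 ≈ 0.0057828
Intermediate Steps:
t = -4
Y(m) = -3 + m**2 + 8*m
s(f) = 55 (s(f) = 24 + 31 = 55)
s(Y(t))/9511 = 55/9511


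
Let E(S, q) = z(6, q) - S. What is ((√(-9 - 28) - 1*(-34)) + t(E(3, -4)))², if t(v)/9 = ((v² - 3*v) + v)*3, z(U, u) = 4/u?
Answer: (682 + I*√37)² ≈ 4.6509e+5 + 8296.9*I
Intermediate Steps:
E(S, q) = -S + 4/q (E(S, q) = 4/q - S = -S + 4/q)
t(v) = -54*v + 27*v² (t(v) = 9*(((v² - 3*v) + v)*3) = 9*((v² - 2*v)*3) = 9*(-6*v + 3*v²) = -54*v + 27*v²)
((√(-9 - 28) - 1*(-34)) + t(E(3, -4)))² = ((√(-9 - 28) - 1*(-34)) + 27*(-1*3 + 4/(-4))*(-2 + (-1*3 + 4/(-4))))² = ((√(-37) + 34) + 27*(-3 + 4*(-¼))*(-2 + (-3 + 4*(-¼))))² = ((I*√37 + 34) + 27*(-3 - 1)*(-2 + (-3 - 1)))² = ((34 + I*√37) + 27*(-4)*(-2 - 4))² = ((34 + I*√37) + 27*(-4)*(-6))² = ((34 + I*√37) + 648)² = (682 + I*√37)²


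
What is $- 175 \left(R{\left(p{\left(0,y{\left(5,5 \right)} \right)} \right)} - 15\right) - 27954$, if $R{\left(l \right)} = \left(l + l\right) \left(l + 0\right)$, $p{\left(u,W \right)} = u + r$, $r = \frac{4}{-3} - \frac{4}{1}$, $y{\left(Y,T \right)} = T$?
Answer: $- \frac{317561}{9} \approx -35285.0$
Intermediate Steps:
$r = - \frac{16}{3}$ ($r = 4 \left(- \frac{1}{3}\right) - 4 = - \frac{4}{3} - 4 = - \frac{16}{3} \approx -5.3333$)
$p{\left(u,W \right)} = - \frac{16}{3} + u$ ($p{\left(u,W \right)} = u - \frac{16}{3} = - \frac{16}{3} + u$)
$R{\left(l \right)} = 2 l^{2}$ ($R{\left(l \right)} = 2 l l = 2 l^{2}$)
$- 175 \left(R{\left(p{\left(0,y{\left(5,5 \right)} \right)} \right)} - 15\right) - 27954 = - 175 \left(2 \left(- \frac{16}{3} + 0\right)^{2} - 15\right) - 27954 = - 175 \left(2 \left(- \frac{16}{3}\right)^{2} - 15\right) - 27954 = - 175 \left(2 \cdot \frac{256}{9} - 15\right) - 27954 = - 175 \left(\frac{512}{9} - 15\right) - 27954 = \left(-175\right) \frac{377}{9} - 27954 = - \frac{65975}{9} - 27954 = - \frac{317561}{9}$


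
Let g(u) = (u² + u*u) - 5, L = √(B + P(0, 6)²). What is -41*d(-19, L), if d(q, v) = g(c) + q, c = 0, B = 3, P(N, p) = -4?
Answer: 984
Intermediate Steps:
L = √19 (L = √(3 + (-4)²) = √(3 + 16) = √19 ≈ 4.3589)
g(u) = -5 + 2*u² (g(u) = (u² + u²) - 5 = 2*u² - 5 = -5 + 2*u²)
d(q, v) = -5 + q (d(q, v) = (-5 + 2*0²) + q = (-5 + 2*0) + q = (-5 + 0) + q = -5 + q)
-41*d(-19, L) = -41*(-5 - 19) = -41*(-24) = 984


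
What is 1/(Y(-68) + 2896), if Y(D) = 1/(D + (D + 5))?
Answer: 131/379375 ≈ 0.00034530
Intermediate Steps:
Y(D) = 1/(5 + 2*D) (Y(D) = 1/(D + (5 + D)) = 1/(5 + 2*D))
1/(Y(-68) + 2896) = 1/(1/(5 + 2*(-68)) + 2896) = 1/(1/(5 - 136) + 2896) = 1/(1/(-131) + 2896) = 1/(-1/131 + 2896) = 1/(379375/131) = 131/379375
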